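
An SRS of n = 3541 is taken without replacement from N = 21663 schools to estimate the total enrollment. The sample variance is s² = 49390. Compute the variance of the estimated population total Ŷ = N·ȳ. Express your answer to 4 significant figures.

Var(Ŷ) = N²·Var(ȳ) = N²·(1 − n/N)·s²/n.
f = 3541/21663 = 0.16345843; Var(ȳ) = 0.83654157·49390/3541 = 11.668113.
Var(Ŷ) = 21663² · 11.668113 = 5.475677 × 10^9.

5.476 × 10^9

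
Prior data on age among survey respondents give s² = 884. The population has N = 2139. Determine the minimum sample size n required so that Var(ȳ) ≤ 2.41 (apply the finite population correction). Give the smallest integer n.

314

Without fpc, n₀ = s²/D = 884/2.41 = 366.8050.
With fpc, (1 − n/N)·s²/n ≤ D requires n ≥ n₀/(1 + n₀/N) = 366.8050/(1 + 366.8050/2139) = 313.1113.
Rounding up, n = 314.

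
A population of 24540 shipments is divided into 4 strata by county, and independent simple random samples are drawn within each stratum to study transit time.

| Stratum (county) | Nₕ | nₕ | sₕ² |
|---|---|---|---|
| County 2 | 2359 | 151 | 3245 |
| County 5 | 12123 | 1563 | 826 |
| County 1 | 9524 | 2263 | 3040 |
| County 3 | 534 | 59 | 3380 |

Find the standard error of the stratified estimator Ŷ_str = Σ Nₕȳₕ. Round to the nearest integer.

16942

Var(Ŷ_str) = Σₕ Nₕ²(1 − fₕ)sₕ²/nₕ.
County 2: 2359²·(1 − 151/2359)·3245/151 = 1.1193471 × 10^8.
County 5: 12123²·(1 − 1563/12123)·826/1563 = 6.7654251 × 10^7.
County 1: 9524²·(1 − 2263/9524)·3040/2263 = 9.2897677 × 10^7.
County 3: 534²·(1 − 59/534)·3380/59 = 1.4531136 × 10^7.
Sum = 2.8701777 × 10^8.
SE = √(2.8701777 × 10^8) = 16942.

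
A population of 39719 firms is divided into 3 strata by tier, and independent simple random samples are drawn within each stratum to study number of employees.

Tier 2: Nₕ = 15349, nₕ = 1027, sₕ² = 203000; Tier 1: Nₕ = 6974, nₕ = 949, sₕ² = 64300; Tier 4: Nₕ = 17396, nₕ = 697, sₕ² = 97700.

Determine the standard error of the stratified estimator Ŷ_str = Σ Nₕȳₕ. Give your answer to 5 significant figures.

294990

Var(Ŷ_str) = Σₕ Nₕ²(1 − fₕ)sₕ²/nₕ.
Tier 2: 15349²·(1 − 1027/15349)·203000/1027 = 4.3451958 × 10^10.
Tier 1: 6974²·(1 − 949/6974)·64300/949 = 2.8469757 × 10^9.
Tier 4: 17396²·(1 − 697/17396)·97700/697 = 4.0719426 × 10^10.
Sum = 8.701836 × 10^10.
SE = √(8.701836 × 10^10) = 294990.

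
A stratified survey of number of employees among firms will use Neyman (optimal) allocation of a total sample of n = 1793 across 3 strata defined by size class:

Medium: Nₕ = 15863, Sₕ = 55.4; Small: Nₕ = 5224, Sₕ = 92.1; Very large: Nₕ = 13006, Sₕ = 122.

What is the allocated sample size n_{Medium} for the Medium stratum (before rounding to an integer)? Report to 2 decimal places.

Neyman allocation: nₕ = n·NₕSₕ / Σⱼ NⱼSⱼ.
Σ NⱼSⱼ = 15863·55.4 + 5224·92.1 + 13006·122 = 2.9466726 × 10^6.
n_{Medium} = 1793·15863·55.4 / (2.9466726 × 10^6) = 534.74.

534.74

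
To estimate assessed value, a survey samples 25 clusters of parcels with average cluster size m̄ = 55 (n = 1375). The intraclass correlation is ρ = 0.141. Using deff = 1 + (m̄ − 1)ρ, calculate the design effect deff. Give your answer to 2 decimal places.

deff = 1 + (55 − 1)·0.141 = 1 + 7.614 = 8.614.

8.61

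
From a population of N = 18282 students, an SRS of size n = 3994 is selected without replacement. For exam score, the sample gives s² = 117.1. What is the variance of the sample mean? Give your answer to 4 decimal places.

Under SRS without replacement, Var(ȳ) = (1 − f)·s²/n with f = n/N = 3994/18282 = 0.21846625.
Var(ȳ) = (1 − 0.21846625)·117.1/3994 = 0.78153375·0.029318978 = 0.022913771.

0.0229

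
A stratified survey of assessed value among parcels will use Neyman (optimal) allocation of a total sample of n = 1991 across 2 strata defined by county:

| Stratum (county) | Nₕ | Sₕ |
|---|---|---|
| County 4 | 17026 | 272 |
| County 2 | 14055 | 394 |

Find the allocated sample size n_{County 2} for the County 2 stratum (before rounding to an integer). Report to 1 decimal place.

Neyman allocation: nₕ = n·NₕSₕ / Σⱼ NⱼSⱼ.
Σ NⱼSⱼ = 17026·272 + 14055·394 = 1.0168742 × 10^7.
n_{County 2} = 1991·14055·394 / (1.0168742 × 10^7) = 1084.3.

1084.3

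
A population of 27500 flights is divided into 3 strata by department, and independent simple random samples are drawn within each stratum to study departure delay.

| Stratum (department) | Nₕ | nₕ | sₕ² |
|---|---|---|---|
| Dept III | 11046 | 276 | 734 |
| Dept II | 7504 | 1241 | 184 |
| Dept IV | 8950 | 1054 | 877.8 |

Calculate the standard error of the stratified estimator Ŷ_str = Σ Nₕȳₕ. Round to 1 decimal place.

Var(Ŷ_str) = Σₕ Nₕ²(1 − fₕ)sₕ²/nₕ.
Dept III: 11046²·(1 − 276/11046)·734/276 = 3.1637905 × 10^8.
Dept II: 7504²·(1 − 1241/7504)·184/1241 = 6.9682108 × 10^6.
Dept IV: 8950²·(1 − 1054/8950)·877.8/1054 = 5.8855241 × 10^7.
Sum = 3.822025 × 10^8.
SE = √(3.822025 × 10^8) = 19550.0.

19550.0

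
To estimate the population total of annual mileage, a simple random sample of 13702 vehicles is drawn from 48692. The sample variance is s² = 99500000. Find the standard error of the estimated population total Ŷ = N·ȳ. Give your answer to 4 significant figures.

Var(Ŷ) = N²·Var(ȳ) = N²·(1 − n/N)·s²/n.
f = 13702/48692 = 0.28140146; Var(ȳ) = 0.71859854·99500000/13702 = 5218.2568.
Var(Ŷ) = 48692² · 5218.2568 = 1.2372022 × 10^13.
SE(Ŷ) = √(1.2372022 × 10^13) = 3.517 × 10^6.

3.517 × 10^6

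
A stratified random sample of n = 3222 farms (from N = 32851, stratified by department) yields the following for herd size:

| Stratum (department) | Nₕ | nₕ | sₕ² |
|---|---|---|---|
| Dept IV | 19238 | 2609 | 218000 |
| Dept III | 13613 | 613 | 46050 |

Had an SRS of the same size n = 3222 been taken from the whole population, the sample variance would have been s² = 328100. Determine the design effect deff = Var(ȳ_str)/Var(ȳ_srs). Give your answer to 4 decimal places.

Var(ȳ_str) = Σ Wₕ²(1−fₕ)sₕ²/nₕ with Wₕ = Nₕ/32851:
  Dept IV: (19238/32851)²·(1−2609/19238)·218000/2609 = 24.76916
  Dept III: (13613/32851)²·(1−613/13613)·46050/613 = 12.318822
  → Var(ȳ_str) = 37.087982.
Var(ȳ_srs) = (1 − 3222/32851)·328100/3222 = 91.843641.
deff = 37.087982 / 91.843641 = 0.4038.

0.4038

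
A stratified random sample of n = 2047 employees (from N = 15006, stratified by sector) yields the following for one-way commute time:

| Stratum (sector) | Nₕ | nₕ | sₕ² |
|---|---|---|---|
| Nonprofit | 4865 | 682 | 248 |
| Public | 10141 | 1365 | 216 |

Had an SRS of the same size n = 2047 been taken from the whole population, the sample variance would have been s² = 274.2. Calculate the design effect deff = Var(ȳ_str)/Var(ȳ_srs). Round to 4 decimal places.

0.8247

Var(ȳ_str) = Σ Wₕ²(1−fₕ)sₕ²/nₕ with Wₕ = Nₕ/15006:
  Nonprofit: (4865/15006)²·(1−682/4865)·248/682 = 0.03286307
  Public: (10141/15006)²·(1−1365/10141)·216/1365 = 0.062541546
  → Var(ȳ_str) = 0.095404616.
Var(ȳ_srs) = (1 − 2047/15006)·274.2/2047 = 0.11567943.
deff = 0.095404616 / 0.11567943 = 0.8247.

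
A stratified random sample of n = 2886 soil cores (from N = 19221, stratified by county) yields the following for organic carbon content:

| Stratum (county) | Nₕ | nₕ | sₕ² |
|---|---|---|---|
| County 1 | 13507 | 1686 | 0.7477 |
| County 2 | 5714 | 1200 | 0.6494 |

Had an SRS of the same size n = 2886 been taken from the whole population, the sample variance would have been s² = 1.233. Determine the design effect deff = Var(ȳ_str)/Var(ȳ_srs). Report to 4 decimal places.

Var(ȳ_str) = Σ Wₕ²(1−fₕ)sₕ²/nₕ with Wₕ = Nₕ/19221:
  County 1: (13507/19221)²·(1−1686/13507)·0.7477/1686 = 1.9165977 × 10^-4
  County 2: (5714/19221)²·(1−1200/5714)·0.6494/1200 = 3.7781646 × 10^-5
  → Var(ȳ_str) = 2.2944142 × 10^-4.
Var(ȳ_srs) = (1 − 2886/19221)·1.233/2886 = 3.6308634 × 10^-4.
deff = (2.2944142 × 10^-4) / (3.6308634 × 10^-4) = 0.6319.

0.6319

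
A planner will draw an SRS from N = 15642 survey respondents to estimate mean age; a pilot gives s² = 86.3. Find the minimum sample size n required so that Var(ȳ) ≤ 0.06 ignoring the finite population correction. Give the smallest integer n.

1439

Without fpc, n₀ = s²/D = 86.3/0.06 = 1438.3333.
Rounding up, n = 1439.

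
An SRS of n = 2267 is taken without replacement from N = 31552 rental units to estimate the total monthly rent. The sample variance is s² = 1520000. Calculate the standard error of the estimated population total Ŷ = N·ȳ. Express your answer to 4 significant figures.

787100

Var(Ŷ) = N²·Var(ȳ) = N²·(1 − n/N)·s²/n.
f = 2267/31552 = 0.07184965; Var(ȳ) = 0.92815035·1520000/2267 = 622.31519.
Var(Ŷ) = 31552² · 622.31519 = 6.1953263 × 10^11.
SE(Ŷ) = √(6.1953263 × 10^11) = 787100.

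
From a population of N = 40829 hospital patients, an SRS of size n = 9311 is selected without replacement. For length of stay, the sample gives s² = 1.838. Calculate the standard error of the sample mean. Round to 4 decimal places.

0.0123

Under SRS without replacement, Var(ȳ) = (1 − f)·s²/n with f = n/N = 9311/40829 = 0.22804869.
Var(ȳ) = (1 − 0.22804869)·1.838/9311 = 0.77195131·1.9740092 × 10^-4 = 1.523839 × 10^-4.
SE(ȳ) = √(1.523839 × 10^-4) = 0.0123.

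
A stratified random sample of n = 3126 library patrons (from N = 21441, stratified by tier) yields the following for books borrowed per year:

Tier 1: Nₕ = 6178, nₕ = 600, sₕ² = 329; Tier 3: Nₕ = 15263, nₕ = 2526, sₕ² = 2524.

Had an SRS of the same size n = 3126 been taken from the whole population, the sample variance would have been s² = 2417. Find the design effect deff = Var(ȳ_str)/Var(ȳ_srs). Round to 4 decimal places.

0.7020

Var(ȳ_str) = Σ Wₕ²(1−fₕ)sₕ²/nₕ with Wₕ = Nₕ/21441:
  Tier 1: (6178/21441)²·(1−600/6178)·329/600 = 0.041103707
  Tier 3: (15263/21441)²·(1−2526/15263)·2524/2526 = 0.42254502
  → Var(ȳ_str) = 0.46364873.
Var(ȳ_srs) = (1 − 3126/21441)·2417/3126 = 0.66046463.
deff = 0.46364873 / 0.66046463 = 0.7020.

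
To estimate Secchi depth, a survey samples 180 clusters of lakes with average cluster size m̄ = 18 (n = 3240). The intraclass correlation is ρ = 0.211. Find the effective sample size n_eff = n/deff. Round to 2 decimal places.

706.34

deff = 1 + (18 − 1)·0.211 = 1 + 3.587 = 4.587.
n_eff = 3240 / 4.587 = 706.34.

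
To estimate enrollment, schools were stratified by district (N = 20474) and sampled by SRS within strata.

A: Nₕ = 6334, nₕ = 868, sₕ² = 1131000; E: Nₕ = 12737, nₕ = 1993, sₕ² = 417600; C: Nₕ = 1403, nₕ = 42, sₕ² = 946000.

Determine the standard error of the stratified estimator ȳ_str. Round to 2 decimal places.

16.69

Var(ȳ_str) = Σₕ Wₕ²(1 − fₕ)sₕ²/nₕ with Wₕ = Nₕ/N, N = 20474.
A: Wₕ = 0.30936798; term = 0.30936798²·(1 − 0.13703821)·1131000/868 = 107.61806.
E: Wₕ = 0.62210609; term = 0.62210609²·(1 − 0.15647327)·417600/1993 = 68.403912.
C: Wₕ = 0.06852594; term = 0.06852594²·(1 − 0.02993585)·946000/42 = 102.60115.
Sum = 278.62312.
SE = √(278.62312) = 16.69.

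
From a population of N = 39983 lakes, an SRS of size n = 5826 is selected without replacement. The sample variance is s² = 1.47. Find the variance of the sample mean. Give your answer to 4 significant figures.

Under SRS without replacement, Var(ȳ) = (1 − f)·s²/n with f = n/N = 5826/39983 = 0.14571193.
Var(ȳ) = (1 − 0.14571193)·1.47/5826 = 0.85428807·2.523172 × 10^-4 = 2.1555157 × 10^-4.

2.156 × 10^-4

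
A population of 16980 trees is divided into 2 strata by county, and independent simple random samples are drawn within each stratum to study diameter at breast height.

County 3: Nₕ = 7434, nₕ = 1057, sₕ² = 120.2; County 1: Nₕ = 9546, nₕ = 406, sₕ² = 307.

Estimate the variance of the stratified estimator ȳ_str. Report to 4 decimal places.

0.2475

Var(ȳ_str) = Σₕ Wₕ²(1 − fₕ)sₕ²/nₕ with Wₕ = Nₕ/N, N = 16980.
County 3: Wₕ = 0.43780919; term = 0.43780919²·(1 − 0.14218456)·120.2/1057 = 0.018697911.
County 1: Wₕ = 0.56219081; term = 0.56219081²·(1 − 0.04253090)·307/406 = 0.22882559.
Sum = 0.2475235.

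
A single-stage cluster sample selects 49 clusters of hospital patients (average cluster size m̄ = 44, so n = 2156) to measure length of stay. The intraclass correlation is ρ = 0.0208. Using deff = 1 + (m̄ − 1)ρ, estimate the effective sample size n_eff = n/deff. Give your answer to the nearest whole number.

deff = 1 + (44 − 1)·0.0208 = 1 + 0.8944 = 1.8944.
n_eff = 2156 / 1.8944 = 1138.

1138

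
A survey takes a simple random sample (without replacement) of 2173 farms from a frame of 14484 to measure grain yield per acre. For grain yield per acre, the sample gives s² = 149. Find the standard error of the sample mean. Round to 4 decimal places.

0.2414

Under SRS without replacement, Var(ȳ) = (1 − f)·s²/n with f = n/N = 2173/14484 = 0.15002762.
Var(ȳ) = (1 − 0.15002762)·149/2173 = 0.84997238·0.068568799 = 0.058281585.
SE(ȳ) = √(0.058281585) = 0.2414.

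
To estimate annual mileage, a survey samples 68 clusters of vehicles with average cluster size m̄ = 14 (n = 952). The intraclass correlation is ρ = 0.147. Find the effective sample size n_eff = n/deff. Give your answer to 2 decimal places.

327.04

deff = 1 + (14 − 1)·0.147 = 1 + 1.911 = 2.911.
n_eff = 952 / 2.911 = 327.04.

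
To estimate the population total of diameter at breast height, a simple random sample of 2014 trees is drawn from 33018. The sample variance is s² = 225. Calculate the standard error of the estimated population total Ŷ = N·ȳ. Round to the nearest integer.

10694

Var(Ŷ) = N²·Var(ȳ) = N²·(1 − n/N)·s²/n.
f = 2014/33018 = 0.06099703; Var(ȳ) = 0.93900297·225/2014 = 0.10490351.
Var(Ŷ) = 33018² · 0.10490351 = 1.1436458 × 10^8.
SE(Ŷ) = √(1.1436458 × 10^8) = 10694.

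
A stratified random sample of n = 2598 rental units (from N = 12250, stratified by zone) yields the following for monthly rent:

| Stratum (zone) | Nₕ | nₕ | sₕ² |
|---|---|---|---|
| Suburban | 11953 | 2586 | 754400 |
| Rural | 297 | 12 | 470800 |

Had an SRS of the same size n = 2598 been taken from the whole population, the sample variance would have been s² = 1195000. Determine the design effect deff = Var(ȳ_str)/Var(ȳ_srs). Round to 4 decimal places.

0.6616

Var(ȳ_str) = Σ Wₕ²(1−fₕ)sₕ²/nₕ with Wₕ = Nₕ/12250:
  Suburban: (11953/12250)²·(1−2586/11953)·754400/2586 = 217.6599
  Rural: (297/12250)²·(1−12/297)·470800/12 = 22.130149
  → Var(ȳ_str) = 239.79005.
Var(ȳ_srs) = (1 − 2598/12250)·1195000/2598 = 362.41819.
deff = 239.79005 / 362.41819 = 0.6616.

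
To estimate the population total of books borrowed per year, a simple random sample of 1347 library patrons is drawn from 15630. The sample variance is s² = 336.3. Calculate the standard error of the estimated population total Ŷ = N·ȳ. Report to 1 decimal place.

7465.7

Var(Ŷ) = N²·Var(ȳ) = N²·(1 − n/N)·s²/n.
f = 1347/15630 = 0.08618042; Var(ȳ) = 0.91381958·336.3/1347 = 0.22814961.
Var(Ŷ) = 15630² · 0.22814961 = 5.5736242 × 10^7.
SE(Ŷ) = √(5.5736242 × 10^7) = 7465.7.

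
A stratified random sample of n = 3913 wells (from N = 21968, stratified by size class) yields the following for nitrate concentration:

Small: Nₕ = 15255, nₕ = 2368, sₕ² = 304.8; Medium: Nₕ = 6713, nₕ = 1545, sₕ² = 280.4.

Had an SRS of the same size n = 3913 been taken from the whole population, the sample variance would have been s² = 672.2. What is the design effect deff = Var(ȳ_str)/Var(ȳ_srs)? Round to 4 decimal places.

0.4638

Var(ȳ_str) = Σ Wₕ²(1−fₕ)sₕ²/nₕ with Wₕ = Nₕ/21968:
  Small: (15255/21968)²·(1−2368/15255)·304.8/2368 = 0.052434395
  Medium: (6713/21968)²·(1−1545/6713)·280.4/1545 = 0.013046909
  → Var(ȳ_str) = 0.065481304.
Var(ȳ_srs) = (1 − 3913/21968)·672.2/3913 = 0.1411873.
deff = 0.065481304 / 0.1411873 = 0.4638.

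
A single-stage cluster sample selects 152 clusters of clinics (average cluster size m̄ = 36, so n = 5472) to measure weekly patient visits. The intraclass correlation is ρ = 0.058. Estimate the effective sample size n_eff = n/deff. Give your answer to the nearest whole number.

deff = 1 + (36 − 1)·0.058 = 1 + 2.03 = 3.03.
n_eff = 5472 / 3.03 = 1806.

1806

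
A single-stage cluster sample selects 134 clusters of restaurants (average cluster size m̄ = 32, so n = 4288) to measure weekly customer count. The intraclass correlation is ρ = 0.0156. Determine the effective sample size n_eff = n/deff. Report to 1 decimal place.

2890.3

deff = 1 + (32 − 1)·0.0156 = 1 + 0.4836 = 1.4836.
n_eff = 4288 / 1.4836 = 2890.3.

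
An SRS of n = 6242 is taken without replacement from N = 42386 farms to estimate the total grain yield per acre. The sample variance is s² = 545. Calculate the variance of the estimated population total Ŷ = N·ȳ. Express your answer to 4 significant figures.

1.338 × 10^8

Var(Ŷ) = N²·Var(ȳ) = N²·(1 − n/N)·s²/n.
f = 6242/42386 = 0.14726561; Var(ȳ) = 0.85273439·545/6242 = 0.07445374.
Var(Ŷ) = 42386² · 0.07445374 = 1.3376158 × 10^8.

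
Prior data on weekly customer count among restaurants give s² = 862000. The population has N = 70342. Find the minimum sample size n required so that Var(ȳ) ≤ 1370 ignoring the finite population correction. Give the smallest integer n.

Without fpc, n₀ = s²/D = 862000/1370 = 629.1971.
Rounding up, n = 630.

630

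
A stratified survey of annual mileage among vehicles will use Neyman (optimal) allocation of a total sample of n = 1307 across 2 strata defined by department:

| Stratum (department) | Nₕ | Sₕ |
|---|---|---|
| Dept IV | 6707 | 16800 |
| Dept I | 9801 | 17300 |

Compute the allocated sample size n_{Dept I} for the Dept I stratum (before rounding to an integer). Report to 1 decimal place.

Neyman allocation: nₕ = n·NₕSₕ / Σⱼ NⱼSⱼ.
Σ NⱼSⱼ = 6707·16800 + 9801·17300 = 2.822349 × 10^8.
n_{Dept I} = 1307·9801·17300 / (2.822349 × 10^8) = 785.2.

785.2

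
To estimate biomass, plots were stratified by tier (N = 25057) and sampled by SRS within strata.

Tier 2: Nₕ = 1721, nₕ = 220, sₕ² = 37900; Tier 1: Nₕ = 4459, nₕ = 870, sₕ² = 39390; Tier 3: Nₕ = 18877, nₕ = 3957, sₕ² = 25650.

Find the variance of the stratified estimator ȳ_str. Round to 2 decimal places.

Var(ȳ_str) = Σₕ Wₕ²(1 − fₕ)sₕ²/nₕ with Wₕ = Nₕ/N, N = 25057.
Tier 2: Wₕ = 0.06868340; term = 0.06868340²·(1 − 0.12783266)·37900/220 = 0.70879386.
Tier 1: Wₕ = 0.17795426; term = 0.17795426²·(1 − 0.19511101)·39390/870 = 1.1540364.
Tier 3: Wₕ = 0.75336233; term = 0.75336233²·(1 − 0.20962017)·25650/3957 = 2.9078029.
Sum = 4.7706332.

4.77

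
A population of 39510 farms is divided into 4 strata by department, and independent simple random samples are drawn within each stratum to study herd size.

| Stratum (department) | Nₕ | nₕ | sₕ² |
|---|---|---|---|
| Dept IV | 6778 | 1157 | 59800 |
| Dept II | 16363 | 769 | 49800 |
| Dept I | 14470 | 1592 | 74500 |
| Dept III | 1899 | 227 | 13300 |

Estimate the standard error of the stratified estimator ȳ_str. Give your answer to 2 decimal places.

Var(ȳ_str) = Σₕ Wₕ²(1 − fₕ)sₕ²/nₕ with Wₕ = Nₕ/N, N = 39510.
Dept IV: Wₕ = 0.17155151; term = 0.17155151²·(1 − 0.17069932)·59800/1157 = 1.2614467.
Dept II: Wₕ = 0.41414832; term = 0.41414832²·(1 − 0.04699627)·49800/769 = 10.585452.
Dept I: Wₕ = 0.36623640; term = 0.36623640²·(1 − 0.11002073)·74500/1592 = 5.5861951.
Dept III: Wₕ = 0.04806378; term = 0.04806378²·(1 − 0.11953660)·13300/227 = 0.11917165.
Sum = 17.552265.
SE = √(17.552265) = 4.19.

4.19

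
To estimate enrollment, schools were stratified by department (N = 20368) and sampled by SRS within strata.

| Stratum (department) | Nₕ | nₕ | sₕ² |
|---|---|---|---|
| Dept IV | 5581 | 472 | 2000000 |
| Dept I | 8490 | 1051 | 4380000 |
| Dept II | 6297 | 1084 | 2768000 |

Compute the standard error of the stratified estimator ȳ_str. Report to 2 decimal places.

Var(ȳ_str) = Σₕ Wₕ²(1 − fₕ)sₕ²/nₕ with Wₕ = Nₕ/N, N = 20368.
Dept IV: Wₕ = 0.27400825; term = 0.27400825²·(1 − 0.08457266)·2000000/472 = 291.23204.
Dept I: Wₕ = 0.41683032; term = 0.41683032²·(1 − 0.12379270)·4380000/1051 = 634.44922.
Dept II: Wₕ = 0.30916143; term = 0.30916143²·(1 − 0.17214547)·2768000/1084 = 202.05121.
Sum = 1127.7325.
SE = √(1127.7325) = 33.58.

33.58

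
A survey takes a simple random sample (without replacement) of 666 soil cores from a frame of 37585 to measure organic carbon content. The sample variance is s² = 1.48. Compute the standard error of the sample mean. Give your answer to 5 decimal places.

Under SRS without replacement, Var(ȳ) = (1 − f)·s²/n with f = n/N = 666/37585 = 0.01771984.
Var(ȳ) = (1 − 0.01771984)·1.48/666 = 0.98228016·0.0022222222 = 0.0021828448.
SE(ȳ) = √(0.0021828448) = 0.04672.

0.04672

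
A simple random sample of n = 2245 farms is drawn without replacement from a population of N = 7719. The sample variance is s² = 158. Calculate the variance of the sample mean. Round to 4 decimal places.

0.0499

Under SRS without replacement, Var(ȳ) = (1 − f)·s²/n with f = n/N = 2245/7719 = 0.29084078.
Var(ȳ) = (1 − 0.29084078)·158/2245 = 0.70915922·0.070378619 = 0.049909646.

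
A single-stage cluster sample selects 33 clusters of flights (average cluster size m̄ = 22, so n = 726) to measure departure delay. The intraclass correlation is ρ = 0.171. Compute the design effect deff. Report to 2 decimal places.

4.59

deff = 1 + (22 − 1)·0.171 = 1 + 3.591 = 4.591.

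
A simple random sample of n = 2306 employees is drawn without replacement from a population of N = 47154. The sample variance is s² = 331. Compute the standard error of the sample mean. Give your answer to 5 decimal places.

Under SRS without replacement, Var(ȳ) = (1 − f)·s²/n with f = n/N = 2306/47154 = 0.04890359.
Var(ȳ) = (1 − 0.04890359)·331/2306 = 0.95109641·0.14353859 = 0.13651904.
SE(ȳ) = √(0.13651904) = 0.36948.

0.36948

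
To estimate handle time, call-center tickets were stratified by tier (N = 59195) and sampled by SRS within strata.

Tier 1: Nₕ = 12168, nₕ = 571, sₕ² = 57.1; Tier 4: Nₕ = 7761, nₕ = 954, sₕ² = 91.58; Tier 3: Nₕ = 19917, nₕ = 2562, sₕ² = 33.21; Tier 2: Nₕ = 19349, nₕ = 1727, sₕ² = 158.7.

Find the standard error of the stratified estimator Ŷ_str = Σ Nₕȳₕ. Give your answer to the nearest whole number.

7416

Var(Ŷ_str) = Σₕ Nₕ²(1 − fₕ)sₕ²/nₕ.
Tier 1: 12168²·(1 − 571/12168)·57.1/571 = 1.411123 × 10^7.
Tier 4: 7761²·(1 − 954/7761)·91.58/954 = 5.0713747 × 10^6.
Tier 3: 19917²·(1 − 2562/19917)·33.21/2562 = 4.4806218 × 10^6.
Tier 2: 19349²·(1 − 1727/19349)·158.7/1727 = 3.1332735 × 10^7.
Sum = 5.4995962 × 10^7.
SE = √(5.4995962 × 10^7) = 7416.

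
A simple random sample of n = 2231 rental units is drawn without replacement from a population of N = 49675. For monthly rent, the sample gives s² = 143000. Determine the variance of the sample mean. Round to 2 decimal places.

Under SRS without replacement, Var(ȳ) = (1 − f)·s²/n with f = n/N = 2231/49675 = 0.04491193.
Var(ȳ) = (1 − 0.04491193)·143000/2231 = 0.95508807·64.096818 = 61.218106.

61.22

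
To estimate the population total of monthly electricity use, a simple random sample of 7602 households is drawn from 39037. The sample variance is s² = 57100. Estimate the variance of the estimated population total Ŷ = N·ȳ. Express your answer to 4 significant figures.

Var(Ŷ) = N²·Var(ȳ) = N²·(1 − n/N)·s²/n.
f = 7602/39037 = 0.19473833; Var(ȳ) = 0.80526167·57100/7602 = 6.0484664.
Var(Ŷ) = 39037² · 6.0484664 = 9.2171815 × 10^9.

9.217 × 10^9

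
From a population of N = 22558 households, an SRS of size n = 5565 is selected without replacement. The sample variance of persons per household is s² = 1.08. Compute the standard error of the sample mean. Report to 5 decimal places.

0.01209

Under SRS without replacement, Var(ȳ) = (1 − f)·s²/n with f = n/N = 5565/22558 = 0.24669740.
Var(ȳ) = (1 − 0.24669740)·1.08/5565 = 0.75330260·1.9407008 × 10^-4 = 1.461935 × 10^-4.
SE(ȳ) = √(1.461935 × 10^-4) = 0.01209.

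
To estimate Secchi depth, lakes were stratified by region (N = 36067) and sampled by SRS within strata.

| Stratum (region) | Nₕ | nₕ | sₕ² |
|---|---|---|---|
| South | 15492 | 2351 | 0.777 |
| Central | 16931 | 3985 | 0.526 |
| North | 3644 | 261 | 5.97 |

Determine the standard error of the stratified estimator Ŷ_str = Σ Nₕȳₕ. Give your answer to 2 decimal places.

614.97

Var(Ŷ_str) = Σₕ Nₕ²(1 − fₕ)sₕ²/nₕ.
South: 15492²·(1 − 2351/15492)·0.777/2351 = 67282.837.
Central: 16931²·(1 − 3985/16931)·0.526/3985 = 28931.812.
North: 3644²·(1 − 261/3644)·5.97/261 = 281977.33.
Sum = 378191.98.
SE = √(378191.98) = 614.97.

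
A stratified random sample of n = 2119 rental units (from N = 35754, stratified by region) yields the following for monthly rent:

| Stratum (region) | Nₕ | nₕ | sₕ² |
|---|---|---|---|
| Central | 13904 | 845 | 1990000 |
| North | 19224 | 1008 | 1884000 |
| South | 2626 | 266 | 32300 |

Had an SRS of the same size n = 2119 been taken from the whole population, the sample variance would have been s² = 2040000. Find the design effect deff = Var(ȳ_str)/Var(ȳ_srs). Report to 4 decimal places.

Var(ȳ_str) = Σ Wₕ²(1−fₕ)sₕ²/nₕ with Wₕ = Nₕ/35754:
  Central: (13904/35754)²·(1−845/13904)·1990000/845 = 334.5005
  North: (19224/35754)²·(1−1008/19224)·1884000/1008 = 511.99754
  South: (2626/35754)²·(1−266/2626)·32300/266 = 0.58867872
  → Var(ȳ_str) = 847.08672.
Var(ȳ_srs) = (1 − 2119/35754)·2040000/2119 = 905.66171.
deff = 847.08672 / 905.66171 = 0.9353.

0.9353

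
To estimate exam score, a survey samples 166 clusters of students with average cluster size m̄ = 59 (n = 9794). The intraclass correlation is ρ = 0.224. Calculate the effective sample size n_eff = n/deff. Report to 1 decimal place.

deff = 1 + (59 − 1)·0.224 = 1 + 12.992 = 13.992.
n_eff = 9794 / 13.992 = 700.0.

700.0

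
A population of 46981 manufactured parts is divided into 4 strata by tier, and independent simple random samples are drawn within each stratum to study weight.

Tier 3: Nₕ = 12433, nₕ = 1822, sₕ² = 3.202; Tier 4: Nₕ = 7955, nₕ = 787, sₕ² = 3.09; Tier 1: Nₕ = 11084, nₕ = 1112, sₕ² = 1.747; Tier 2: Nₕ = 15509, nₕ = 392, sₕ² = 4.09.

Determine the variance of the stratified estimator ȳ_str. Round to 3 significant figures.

Var(ȳ_str) = Σₕ Wₕ²(1 − fₕ)sₕ²/nₕ with Wₕ = Nₕ/N, N = 46981.
Tier 3: Wₕ = 0.26463890; term = 0.26463890²·(1 − 0.14654548)·3.202/1822 = 1.0504145 × 10^-4.
Tier 4: Wₕ = 0.16932377; term = 0.16932377²·(1 − 0.09893149)·3.09/787 = 1.0143257 × 10^-4.
Tier 1: Wₕ = 0.23592516; term = 0.23592516²·(1 − 0.10032479)·1.747/1112 = 7.8672399 × 10^-5.
Tier 2: Wₕ = 0.33011217; term = 0.33011217²·(1 − 0.02527565)·4.09/392 = 0.0011082612.
Sum = 0.0013934076.

0.00139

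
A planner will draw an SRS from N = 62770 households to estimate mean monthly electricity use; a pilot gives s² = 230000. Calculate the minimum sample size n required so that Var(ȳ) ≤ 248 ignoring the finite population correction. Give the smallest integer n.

Without fpc, n₀ = s²/D = 230000/248 = 927.4194.
Rounding up, n = 928.

928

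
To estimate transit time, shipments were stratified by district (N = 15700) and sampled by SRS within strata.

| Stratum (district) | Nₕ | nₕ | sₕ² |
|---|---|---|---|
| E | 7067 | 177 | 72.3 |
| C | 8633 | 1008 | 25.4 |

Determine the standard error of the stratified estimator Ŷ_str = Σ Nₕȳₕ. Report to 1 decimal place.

Var(Ŷ_str) = Σₕ Nₕ²(1 − fₕ)sₕ²/nₕ.
E: 7067²·(1 − 177/7067)·72.3/177 = 1.9889293 × 10^7.
C: 8633²·(1 − 1008/8633)·25.4/1008 = 1.6587265 × 10^6.
Sum = 2.154802 × 10^7.
SE = √(2.154802 × 10^7) = 4642.0.

4642.0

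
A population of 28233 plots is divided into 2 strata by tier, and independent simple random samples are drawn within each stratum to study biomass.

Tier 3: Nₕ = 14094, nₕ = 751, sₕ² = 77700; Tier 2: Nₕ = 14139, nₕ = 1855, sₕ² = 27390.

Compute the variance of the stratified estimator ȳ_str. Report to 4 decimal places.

Var(ȳ_str) = Σₕ Wₕ²(1 − fₕ)sₕ²/nₕ with Wₕ = Nₕ/N, N = 28233.
Tier 3: Wₕ = 0.49920306; term = 0.49920306²·(1 − 0.05328509)·77700/751 = 24.409269.
Tier 2: Wₕ = 0.50079694; term = 0.50079694²·(1 − 0.13119740)·27390/1855 = 3.2173074.
Sum = 27.626576.

27.6266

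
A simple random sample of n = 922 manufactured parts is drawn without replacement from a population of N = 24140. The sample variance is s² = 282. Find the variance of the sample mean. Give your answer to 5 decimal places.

0.29417

Under SRS without replacement, Var(ȳ) = (1 − f)·s²/n with f = n/N = 922/24140 = 0.03819387.
Var(ȳ) = (1 − 0.03819387)·282/922 = 0.96180613·0.30585683 = 0.29417498.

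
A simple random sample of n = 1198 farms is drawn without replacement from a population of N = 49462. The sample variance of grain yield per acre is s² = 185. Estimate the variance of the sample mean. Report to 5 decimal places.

0.15068

Under SRS without replacement, Var(ȳ) = (1 − f)·s²/n with f = n/N = 1198/49462 = 0.02422061.
Var(ȳ) = (1 − 0.02422061)·185/1198 = 0.97577939·0.15442404 = 0.1506838.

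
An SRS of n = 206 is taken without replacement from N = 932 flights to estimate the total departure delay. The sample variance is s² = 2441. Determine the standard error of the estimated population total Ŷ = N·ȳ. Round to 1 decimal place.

2831.6

Var(Ŷ) = N²·Var(ȳ) = N²·(1 − n/N)·s²/n.
f = 206/932 = 0.22103004; Var(ȳ) = 0.77896996·2441/206 = 9.2304159.
Var(Ŷ) = 932² · 9.2304159 = 8.0177608 × 10^6.
SE(Ŷ) = √(8.0177608 × 10^6) = 2831.6.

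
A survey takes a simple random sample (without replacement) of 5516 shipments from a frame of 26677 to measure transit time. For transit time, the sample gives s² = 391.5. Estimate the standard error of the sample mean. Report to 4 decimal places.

0.2373

Under SRS without replacement, Var(ȳ) = (1 − f)·s²/n with f = n/N = 5516/26677 = 0.20676988.
Var(ȳ) = (1 − 0.20676988)·391.5/5516 = 0.79323012·0.070975344 = 0.056299781.
SE(ȳ) = √(0.056299781) = 0.2373.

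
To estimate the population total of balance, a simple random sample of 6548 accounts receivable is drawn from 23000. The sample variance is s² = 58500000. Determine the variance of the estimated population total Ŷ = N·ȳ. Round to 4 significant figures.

3.381 × 10^12

Var(Ŷ) = N²·Var(ȳ) = N²·(1 − n/N)·s²/n.
f = 6548/23000 = 0.28469565; Var(ȳ) = 0.71530435·58500000/6548 = 6390.5474.
Var(Ŷ) = 23000² · 6390.5474 = 3.3805996 × 10^12.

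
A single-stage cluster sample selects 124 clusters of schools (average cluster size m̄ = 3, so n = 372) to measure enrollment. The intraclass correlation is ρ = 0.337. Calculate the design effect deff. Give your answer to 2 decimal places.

deff = 1 + (3 − 1)·0.337 = 1 + 0.674 = 1.674.

1.67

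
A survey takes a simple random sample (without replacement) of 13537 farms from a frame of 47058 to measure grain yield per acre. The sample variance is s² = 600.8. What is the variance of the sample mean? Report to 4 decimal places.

0.0316

Under SRS without replacement, Var(ȳ) = (1 − f)·s²/n with f = n/N = 13537/47058 = 0.28766628.
Var(ȳ) = (1 − 0.28766628)·600.8/13537 = 0.71233372·0.044382064 = 0.031614841.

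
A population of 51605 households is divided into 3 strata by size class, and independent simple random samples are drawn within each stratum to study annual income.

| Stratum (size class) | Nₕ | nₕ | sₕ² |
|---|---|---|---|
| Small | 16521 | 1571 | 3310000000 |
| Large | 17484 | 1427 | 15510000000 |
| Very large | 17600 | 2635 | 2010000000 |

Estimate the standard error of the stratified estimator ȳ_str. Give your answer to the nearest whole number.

Var(ȳ_str) = Σₕ Wₕ²(1 − fₕ)sₕ²/nₕ with Wₕ = Nₕ/N, N = 51605.
Small: Wₕ = 0.32014340; term = 0.32014340²·(1 − 0.09509110)·3310000000/1571 = 195409.54.
Large: Wₕ = 0.33880438; term = 0.33880438²·(1 − 0.08161748)·15510000000/1427 = 1.1458017 × 10^6.
Very large: Wₕ = 0.34105222; term = 0.34105222²·(1 − 0.14971591)·2010000000/2635 = 75443.402.
Sum = 1.4166546 × 10^6.
SE = √(1.4166546 × 10^6) = 1190.

1190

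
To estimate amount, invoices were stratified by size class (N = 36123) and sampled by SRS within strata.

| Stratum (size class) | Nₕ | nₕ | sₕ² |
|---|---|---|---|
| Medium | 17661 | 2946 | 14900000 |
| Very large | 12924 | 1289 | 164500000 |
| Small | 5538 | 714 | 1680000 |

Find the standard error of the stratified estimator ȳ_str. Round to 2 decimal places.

Var(ȳ_str) = Σₕ Wₕ²(1 − fₕ)sₕ²/nₕ with Wₕ = Nₕ/N, N = 36123.
Medium: Wₕ = 0.48891288; term = 0.48891288²·(1 − 0.16680822)·14900000/2946 = 1007.3061.
Very large: Wₕ = 0.35777759; term = 0.35777759²·(1 − 0.09973692)·164500000/1289 = 14706.479.
Small: Wₕ = 0.15330953; term = 0.15330953²·(1 − 0.12892741)·1680000/714 = 48.173001.
Sum = 15761.958.
SE = √(15761.958) = 125.55.

125.55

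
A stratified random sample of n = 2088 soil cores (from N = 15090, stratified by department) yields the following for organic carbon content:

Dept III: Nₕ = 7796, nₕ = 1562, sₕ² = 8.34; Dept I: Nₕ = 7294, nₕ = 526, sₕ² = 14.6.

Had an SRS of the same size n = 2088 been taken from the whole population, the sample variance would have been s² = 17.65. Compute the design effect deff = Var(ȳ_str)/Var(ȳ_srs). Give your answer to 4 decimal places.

Var(ȳ_str) = Σ Wₕ²(1−fₕ)sₕ²/nₕ with Wₕ = Nₕ/15090:
  Dept III: (7796/15090)²·(1−1562/7796)·8.34/1562 = 0.0011395809
  Dept I: (7294/15090)²·(1−526/7294)·14.6/526 = 0.0060174812
  → Var(ȳ_str) = 0.0071570621.
Var(ȳ_srs) = (1 − 2088/15090)·17.65/2088 = 0.0072834164.
deff = 0.0071570621 / 0.0072834164 = 0.9827.

0.9827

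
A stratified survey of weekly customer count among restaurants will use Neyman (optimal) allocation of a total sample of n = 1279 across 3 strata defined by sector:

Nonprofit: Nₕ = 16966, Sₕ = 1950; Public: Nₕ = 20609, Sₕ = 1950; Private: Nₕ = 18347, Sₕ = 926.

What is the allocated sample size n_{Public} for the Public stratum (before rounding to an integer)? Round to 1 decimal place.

Neyman allocation: nₕ = n·NₕSₕ / Σⱼ NⱼSⱼ.
Σ NⱼSⱼ = 16966·1950 + 20609·1950 + 18347·926 = 9.0260572 × 10^7.
n_{Public} = 1279·20609·1950 / (9.0260572 × 10^7) = 569.5.

569.5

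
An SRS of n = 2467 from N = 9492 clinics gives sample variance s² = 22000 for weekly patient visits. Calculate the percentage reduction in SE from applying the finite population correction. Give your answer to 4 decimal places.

13.9711

f = n/N = 2467/9492 = 0.25990308.
SE_no-fpc = √(s²/n) = 2.9862541; SE_fpc = √((1−f)s²/n) = 2.5690412.
Ratio = √(1−f) = 0.86028886. Reduction = 100·(1 − 0.86028886) = 13.9711%.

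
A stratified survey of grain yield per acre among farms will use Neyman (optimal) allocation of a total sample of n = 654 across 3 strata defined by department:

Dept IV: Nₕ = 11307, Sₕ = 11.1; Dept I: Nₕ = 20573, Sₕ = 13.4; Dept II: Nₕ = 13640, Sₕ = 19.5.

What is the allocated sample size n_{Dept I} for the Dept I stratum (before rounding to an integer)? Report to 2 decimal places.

Neyman allocation: nₕ = n·NₕSₕ / Σⱼ NⱼSⱼ.
Σ NⱼSⱼ = 11307·11.1 + 20573·13.4 + 13640·19.5 = 667165.9.
n_{Dept I} = 654·20573·13.4 / 667165.9 = 270.24.

270.24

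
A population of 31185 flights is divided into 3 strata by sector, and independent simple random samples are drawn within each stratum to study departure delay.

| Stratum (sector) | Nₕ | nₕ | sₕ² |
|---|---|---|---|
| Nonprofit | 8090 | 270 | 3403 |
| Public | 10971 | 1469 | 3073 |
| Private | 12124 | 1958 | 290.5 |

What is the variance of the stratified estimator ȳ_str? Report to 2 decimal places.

1.06

Var(ȳ_str) = Σₕ Wₕ²(1 − fₕ)sₕ²/nₕ with Wₕ = Nₕ/N, N = 31185.
Nonprofit: Wₕ = 0.25941959; term = 0.25941959²·(1 − 0.03337454)·3403/270 = 0.81990203.
Public: Wₕ = 0.35180375; term = 0.35180375²·(1 − 0.13389846)·3073/1469 = 0.22423867.
Private: Wₕ = 0.38877666; term = 0.38877666²·(1 − 0.16149786)·290.5/1958 = 0.018803469.
Sum = 1.0629442.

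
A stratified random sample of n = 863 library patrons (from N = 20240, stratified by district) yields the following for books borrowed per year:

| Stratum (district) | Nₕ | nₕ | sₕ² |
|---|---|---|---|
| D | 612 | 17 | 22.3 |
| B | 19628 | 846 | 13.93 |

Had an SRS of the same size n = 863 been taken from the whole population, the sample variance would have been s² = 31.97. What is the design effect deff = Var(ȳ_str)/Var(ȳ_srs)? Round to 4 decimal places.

0.4507

Var(ȳ_str) = Σ Wₕ²(1−fₕ)sₕ²/nₕ with Wₕ = Nₕ/20240:
  D: (612/20240)²·(1−17/612)·22.3/17 = 0.0011660128
  B: (19628/20240)²·(1−846/19628)·13.93/846 = 0.014817592
  → Var(ȳ_str) = 0.015983605.
Var(ȳ_srs) = (1 − 863/20240)·31.97/863 = 0.035465646.
deff = 0.015983605 / 0.035465646 = 0.4507.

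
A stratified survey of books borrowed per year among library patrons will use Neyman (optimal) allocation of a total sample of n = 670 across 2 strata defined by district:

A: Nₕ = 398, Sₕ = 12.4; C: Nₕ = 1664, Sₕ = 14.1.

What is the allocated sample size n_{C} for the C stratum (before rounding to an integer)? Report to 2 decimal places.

553.56

Neyman allocation: nₕ = n·NₕSₕ / Σⱼ NⱼSⱼ.
Σ NⱼSⱼ = 398·12.4 + 1664·14.1 = 28397.6.
n_{C} = 670·1664·14.1 / 28397.6 = 553.56.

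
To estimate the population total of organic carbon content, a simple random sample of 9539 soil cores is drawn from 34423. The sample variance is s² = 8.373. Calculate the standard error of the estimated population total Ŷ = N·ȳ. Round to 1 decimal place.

Var(Ŷ) = N²·Var(ȳ) = N²·(1 − n/N)·s²/n.
f = 9539/34423 = 0.27711123; Var(ȳ) = 0.72288877·8.373/9539 = 6.3452643 × 10^-4.
Var(Ŷ) = 34423² · (6.3452643 × 10^-4) = 751877.61.
SE(Ŷ) = √(751877.61) = 867.1.

867.1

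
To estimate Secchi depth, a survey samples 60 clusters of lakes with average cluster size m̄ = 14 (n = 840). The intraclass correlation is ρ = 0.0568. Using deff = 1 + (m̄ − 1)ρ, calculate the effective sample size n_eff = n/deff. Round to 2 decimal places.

deff = 1 + (14 − 1)·0.0568 = 1 + 0.7384 = 1.7384.
n_eff = 840 / 1.7384 = 483.20.

483.20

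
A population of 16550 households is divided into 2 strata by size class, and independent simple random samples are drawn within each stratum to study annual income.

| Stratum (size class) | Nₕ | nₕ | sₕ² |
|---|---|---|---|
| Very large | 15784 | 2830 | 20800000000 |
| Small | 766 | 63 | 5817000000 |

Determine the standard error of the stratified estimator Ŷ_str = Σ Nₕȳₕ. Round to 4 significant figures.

Var(Ŷ_str) = Σₕ Nₕ²(1 − fₕ)sₕ²/nₕ.
Very large: 15784²·(1 − 2830/15784)·20800000000/2830 = 1.5027885 × 10^15.
Small: 766²·(1 − 63/766)·5817000000/63 = 4.9721315 × 10^13.
Sum = 1.5525098 × 10^15.
SE = √(1.5525098 × 10^15) = 3.940 × 10^7.

3.940 × 10^7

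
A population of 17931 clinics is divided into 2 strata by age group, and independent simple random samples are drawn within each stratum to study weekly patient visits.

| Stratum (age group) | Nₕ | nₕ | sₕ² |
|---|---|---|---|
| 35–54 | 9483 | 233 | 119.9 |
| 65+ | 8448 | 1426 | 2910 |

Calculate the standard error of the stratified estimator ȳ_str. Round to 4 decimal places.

Var(ȳ_str) = Σₕ Wₕ²(1 − fₕ)sₕ²/nₕ with Wₕ = Nₕ/N, N = 17931.
35–54: Wₕ = 0.52886063; term = 0.52886063²·(1 − 0.02457028)·119.9/233 = 0.14039179.
65+: Wₕ = 0.47113937; term = 0.47113937²·(1 − 0.16879735)·2910/1426 = 0.3765123.
Sum = 0.51690409.
SE = √(0.51690409) = 0.7190.

0.7190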